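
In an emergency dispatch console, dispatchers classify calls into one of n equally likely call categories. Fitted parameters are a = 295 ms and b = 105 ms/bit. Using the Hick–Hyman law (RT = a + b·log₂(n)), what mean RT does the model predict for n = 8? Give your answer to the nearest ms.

log₂(8) = 3 bits, so RT = 295 + 105 × 3 ≈ 610.000 ms.

610 ms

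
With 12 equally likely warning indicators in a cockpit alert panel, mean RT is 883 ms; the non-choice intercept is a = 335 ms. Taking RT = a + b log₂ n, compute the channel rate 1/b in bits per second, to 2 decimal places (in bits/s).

6.54 bits/s

b = (883 − 335)/log₂ 12 = 548/3.5850 = 152.861 ms per bit = 0.15286 s/bit; the reciprocal is 6.542 bits/s.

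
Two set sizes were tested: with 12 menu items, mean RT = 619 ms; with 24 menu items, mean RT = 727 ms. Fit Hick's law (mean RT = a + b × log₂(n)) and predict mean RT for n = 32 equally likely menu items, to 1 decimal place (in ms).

771.8 ms

Solve the two-equation system in a and b:
  b = (727 − 619) / (log₂ 24 − log₂ 12) = 108 / (4.5850 − 3.5850) = 108.000 ms/bit
  a = 619 − 108.000 × 3.5850 = 231.824 ms
Then RT(32) = 231.824 + 108.000 × log₂ 32 = 231.824 + 108.000 × 5 ≈ 771.824 ms.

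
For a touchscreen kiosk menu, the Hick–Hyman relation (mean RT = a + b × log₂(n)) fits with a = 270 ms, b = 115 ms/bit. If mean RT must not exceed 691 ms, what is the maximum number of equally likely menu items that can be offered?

Set 270 + 115·log₂ n ≤ 691 → log₂ n ≤ (691 − 270)/115 = 3.6609.
So n ≤ 2^3.6609 = 12.648; the largest integer n is 12.

12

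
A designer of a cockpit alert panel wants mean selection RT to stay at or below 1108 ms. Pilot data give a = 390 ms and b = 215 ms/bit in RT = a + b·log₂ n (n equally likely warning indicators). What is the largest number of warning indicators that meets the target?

215·log₂ n ≤ 1108 − 390 = 718, giving log₂ n ≤ 3.3395 and n ≤ 10.123. The largest whole number is 10.

10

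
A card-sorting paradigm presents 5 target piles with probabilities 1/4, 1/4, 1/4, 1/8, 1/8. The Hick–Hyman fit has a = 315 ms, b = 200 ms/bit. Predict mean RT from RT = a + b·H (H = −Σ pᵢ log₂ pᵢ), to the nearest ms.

H = −Σ pᵢ log₂ pᵢ = 0.25·2 + 0.25·2 + 0.25·2 + 0.125·3 + 0.125·3 = 2.250 bits.
RT = 315 + 200 × 2.250 = 765.00 ms.

765 ms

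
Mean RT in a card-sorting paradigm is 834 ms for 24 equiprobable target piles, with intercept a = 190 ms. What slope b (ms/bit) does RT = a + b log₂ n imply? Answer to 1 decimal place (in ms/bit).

140.5 ms/bit

b = (834 − 190) / log₂(24) = 644 / 4.5850 = 140.459 ms/bit.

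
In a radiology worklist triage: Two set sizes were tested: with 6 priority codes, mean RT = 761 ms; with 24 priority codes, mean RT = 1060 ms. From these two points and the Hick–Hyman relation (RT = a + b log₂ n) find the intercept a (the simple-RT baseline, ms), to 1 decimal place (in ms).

b = (RT₂ − RT₁)/(log₂ n₂ − log₂ n₁) = (1060 − 761)/(4.5850 − 2.5850) = 149.500 ms/bit.
Intercept: a = 761 − 149.500·log₂(6) = 374.548 ms.

374.5 ms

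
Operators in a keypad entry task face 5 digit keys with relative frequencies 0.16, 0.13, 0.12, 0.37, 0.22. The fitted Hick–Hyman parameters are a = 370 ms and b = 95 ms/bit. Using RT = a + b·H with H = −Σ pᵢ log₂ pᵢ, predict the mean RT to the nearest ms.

Entropy contributions −pᵢ log₂ pᵢ: 0.4230, 0.3826, 0.3671, 0.5307, 0.4806; sum H = 2.1840 bits.
RT = a + bH = 370 + 95·2.1840 = 577.48 ms.

577 ms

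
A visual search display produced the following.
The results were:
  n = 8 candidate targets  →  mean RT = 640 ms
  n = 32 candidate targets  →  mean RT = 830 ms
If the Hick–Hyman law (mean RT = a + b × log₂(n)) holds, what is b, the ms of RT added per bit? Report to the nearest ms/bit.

95 ms/bit

The slope on a log₂ axis is (830 − 640) / (5 − 3) = 95 ms/bit.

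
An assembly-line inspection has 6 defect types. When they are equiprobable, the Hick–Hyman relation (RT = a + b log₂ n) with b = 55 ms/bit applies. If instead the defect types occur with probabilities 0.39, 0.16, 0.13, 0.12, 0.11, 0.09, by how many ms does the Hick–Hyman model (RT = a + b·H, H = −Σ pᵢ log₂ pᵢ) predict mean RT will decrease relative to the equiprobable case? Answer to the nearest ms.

12 ms

The RT saving is b·ΔH. Equiprobable H₀ = log₂(6) = 2.5850 bits; with the given probabilities H = 2.3655 bits.
b·(H₀ − H) = 55 × (2.5850 − 2.3655) = 12.07 ms.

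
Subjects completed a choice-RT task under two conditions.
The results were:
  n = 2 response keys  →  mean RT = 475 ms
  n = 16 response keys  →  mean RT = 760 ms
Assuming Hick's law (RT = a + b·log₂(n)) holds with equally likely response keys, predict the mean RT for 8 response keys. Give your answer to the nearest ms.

665 ms

RT is linear in log₂ n, so two points fix the line:
  b = (760 − 475) / (log₂ 16 − log₂ 2) = 285 / (4 − 1) = 95 ms/bit
  a = 475 − 95 × 1 = 380 ms
Then RT(8) = 380 + 95 × log₂ 8 = 380 + 95 × 3 ≈ 665.000 ms.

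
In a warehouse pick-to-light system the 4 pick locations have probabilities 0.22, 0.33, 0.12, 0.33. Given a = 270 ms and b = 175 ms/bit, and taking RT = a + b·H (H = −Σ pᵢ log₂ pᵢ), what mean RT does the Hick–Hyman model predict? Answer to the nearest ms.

H = 0.22·log₂(1/0.22) + 0.33·log₂(1/0.33) + 0.12·log₂(1/0.12) + 0.33·log₂(1/0.33) = 1.9033 bits.
RT = 270 + 175 × 1.9033 = 603.07 ms.

603 ms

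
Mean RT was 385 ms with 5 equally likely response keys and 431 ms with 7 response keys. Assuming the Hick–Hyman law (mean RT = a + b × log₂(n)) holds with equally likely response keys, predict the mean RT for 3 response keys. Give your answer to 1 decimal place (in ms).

RT is linear in log₂ n, so two points fix the line:
  b = (431 − 385) / (log₂ 7 − log₂ 5) = 46 / (2.8074 − 2.3219) = 94.762 ms/bit
  a = 385 − 94.762 × 2.3219 = 164.970 ms
Then RT(3) = 164.970 + 94.762 × log₂ 3 = 164.970 + 94.762 × 1.5850 ≈ 315.164 ms.

315.2 ms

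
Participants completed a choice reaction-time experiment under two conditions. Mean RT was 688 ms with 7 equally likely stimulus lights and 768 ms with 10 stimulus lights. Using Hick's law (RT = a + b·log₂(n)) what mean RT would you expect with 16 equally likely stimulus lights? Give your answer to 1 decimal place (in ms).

873.4 ms

RT is linear in log₂ n, so two points fix the line:
  b = (768 − 688) / (log₂ 10 − log₂ 7) = 80 / (3.3219 − 2.8074) = 155.469 ms/bit
  a = 688 − 155.469 × 2.8074 = 251.544 ms
Then RT(16) = 251.544 + 155.469 × log₂ 16 = 251.544 + 155.469 × 4 ≈ 873.419 ms.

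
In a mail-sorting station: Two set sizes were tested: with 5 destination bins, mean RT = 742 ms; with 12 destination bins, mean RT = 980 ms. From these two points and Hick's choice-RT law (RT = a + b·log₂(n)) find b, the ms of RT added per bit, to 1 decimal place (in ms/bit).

b = (RT₂ − RT₁)/(log₂ n₂ − log₂ n₁) = (980 − 742)/(3.5850 − 2.3219) = 188.435 ms/bit.

188.4 ms/bit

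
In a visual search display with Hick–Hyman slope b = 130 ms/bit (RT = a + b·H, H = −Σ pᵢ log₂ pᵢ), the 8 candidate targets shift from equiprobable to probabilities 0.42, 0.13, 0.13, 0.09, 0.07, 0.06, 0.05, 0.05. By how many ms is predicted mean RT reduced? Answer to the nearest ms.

The RT saving is b·ΔH. Equiprobable H₀ = log₂(8) = 3.0000 bits; with the given probabilities H = 2.5479 bits.
b·(H₀ − H) = 130 × (3.0000 − 2.5479) = 58.78 ms.

59 ms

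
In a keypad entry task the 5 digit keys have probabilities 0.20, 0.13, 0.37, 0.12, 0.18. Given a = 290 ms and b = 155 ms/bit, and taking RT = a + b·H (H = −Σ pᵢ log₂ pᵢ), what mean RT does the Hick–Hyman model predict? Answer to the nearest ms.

Entropy contributions −pᵢ log₂ pᵢ: 0.4644, 0.3826, 0.5307, 0.3671, 0.4453; sum H = 2.1901 bits.
RT = a + bH = 290 + 155·2.1901 = 629.47 ms.

629 ms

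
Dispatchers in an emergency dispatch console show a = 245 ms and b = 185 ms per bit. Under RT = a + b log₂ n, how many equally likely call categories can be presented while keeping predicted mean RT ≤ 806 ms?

8

Set 245 + 185·log₂ n ≤ 806 → log₂ n ≤ (806 − 245)/185 = 3.0324.
So n ≤ 2^3.0324 = 8.182; the largest integer n is 8.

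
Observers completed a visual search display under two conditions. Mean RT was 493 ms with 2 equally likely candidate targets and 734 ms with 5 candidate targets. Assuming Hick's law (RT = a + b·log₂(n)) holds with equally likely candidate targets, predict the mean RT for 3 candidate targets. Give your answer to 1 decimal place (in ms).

599.6 ms

Fit slope and intercept:
  b = (734 − 493) / (log₂ 5 − log₂ 2) = 241 / (2.3219 − 1) = 182.309 ms/bit
  a = 493 − 182.309 × 1 = 310.691 ms
Then RT(3) = 310.691 + 182.309 × log₂ 3 = 310.691 + 182.309 × 1.5850 ≈ 599.644 ms.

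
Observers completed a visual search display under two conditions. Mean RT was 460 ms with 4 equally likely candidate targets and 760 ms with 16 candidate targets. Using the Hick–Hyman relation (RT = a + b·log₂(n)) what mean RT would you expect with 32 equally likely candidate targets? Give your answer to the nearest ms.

910 ms

With log₂ n on the abscissa the relation is linear; from the two conditions:
  b = (760 − 460) / (log₂ 16 − log₂ 4) = 300 / (4 − 2) = 150 ms/bit
  a = 460 − 150 × 2 = 160 ms
Then RT(32) = 160 + 150 × log₂ 32 = 160 + 150 × 5 ≈ 910.000 ms.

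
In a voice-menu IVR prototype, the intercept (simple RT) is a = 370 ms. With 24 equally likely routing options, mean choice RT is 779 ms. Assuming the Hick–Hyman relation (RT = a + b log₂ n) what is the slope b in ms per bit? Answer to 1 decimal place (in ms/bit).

89.2 ms/bit

b = (779 − 370) / log₂(24) = 409 / 4.5850 = 89.205 ms/bit.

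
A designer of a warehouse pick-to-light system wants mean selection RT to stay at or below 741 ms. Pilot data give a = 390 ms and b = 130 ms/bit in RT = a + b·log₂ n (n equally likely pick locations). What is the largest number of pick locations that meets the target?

Set 390 + 130·log₂ n ≤ 741 → log₂ n ≤ (741 − 390)/130 = 2.7000.
So n ≤ 2^2.7000 = 6.498; the largest integer n is 6.

6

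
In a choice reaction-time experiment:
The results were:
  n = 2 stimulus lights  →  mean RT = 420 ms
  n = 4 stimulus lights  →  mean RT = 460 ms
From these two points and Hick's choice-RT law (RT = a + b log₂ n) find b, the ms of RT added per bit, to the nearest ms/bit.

40 ms/bit

Slope: b = (460 − 420) / (log₂ 4 − log₂ 2) = 40/1.0000 = 40 ms/bit.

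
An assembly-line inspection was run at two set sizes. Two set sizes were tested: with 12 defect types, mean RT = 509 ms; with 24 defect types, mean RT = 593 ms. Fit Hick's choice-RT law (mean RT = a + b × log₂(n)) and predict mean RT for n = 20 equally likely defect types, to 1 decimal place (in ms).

570.9 ms

RT is linear in log₂ n, so two points fix the line:
  b = (593 − 509) / (log₂ 24 − log₂ 12) = 84 / (4.5850 − 3.5850) = 84.000 ms/bit
  a = 509 − 84.000 × 3.5850 = 207.863 ms
Then RT(20) = 207.863 + 84.000 × log₂ 20 = 207.863 + 84.000 × 4.3219 ≈ 570.905 ms.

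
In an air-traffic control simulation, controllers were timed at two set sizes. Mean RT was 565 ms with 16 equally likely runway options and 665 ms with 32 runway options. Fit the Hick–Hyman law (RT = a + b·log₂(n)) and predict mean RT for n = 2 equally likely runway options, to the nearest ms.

265 ms

Solve the two-equation system in a and b:
  b = (665 − 565) / (log₂ 32 − log₂ 16) = 100 / (5 − 4) = 100 ms/bit
  a = 565 − 100 × 4 = 165 ms
Then RT(2) = 165 + 100 × log₂ 2 = 165 + 100 × 1 ≈ 265.000 ms.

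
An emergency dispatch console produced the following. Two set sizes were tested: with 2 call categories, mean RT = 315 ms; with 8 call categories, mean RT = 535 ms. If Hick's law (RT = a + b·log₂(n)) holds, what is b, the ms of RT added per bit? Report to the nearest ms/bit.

110 ms/bit

b = (RT₂ − RT₁)/(log₂ n₂ − log₂ n₁) = (535 − 315)/(3 − 1) = 110 ms/bit.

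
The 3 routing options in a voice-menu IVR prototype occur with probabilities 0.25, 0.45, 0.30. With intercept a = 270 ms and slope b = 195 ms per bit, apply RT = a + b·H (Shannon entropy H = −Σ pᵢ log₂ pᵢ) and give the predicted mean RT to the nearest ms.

H = 0.25·log₂(1/0.25) + 0.45·log₂(1/0.45) + 0.30·log₂(1/0.30) = 1.5395 bits.
RT = 270 + 195 × 1.5395 = 570.20 ms.

570 ms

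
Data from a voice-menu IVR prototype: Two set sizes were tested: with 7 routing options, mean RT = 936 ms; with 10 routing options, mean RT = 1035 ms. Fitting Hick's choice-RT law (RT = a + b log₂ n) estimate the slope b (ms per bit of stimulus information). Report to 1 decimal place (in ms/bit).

b = (RT₂ − RT₁)/(log₂ n₂ − log₂ n₁) = (1035 − 936)/(3.3219 − 2.8074) = 192.392 ms/bit.

192.4 ms/bit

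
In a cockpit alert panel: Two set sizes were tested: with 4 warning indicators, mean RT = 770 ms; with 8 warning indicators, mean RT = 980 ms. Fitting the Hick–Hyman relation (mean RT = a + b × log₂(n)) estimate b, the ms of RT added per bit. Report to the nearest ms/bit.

The slope on a log₂ axis is (980 − 770) / (3 − 2) = 210 ms/bit.

210 ms/bit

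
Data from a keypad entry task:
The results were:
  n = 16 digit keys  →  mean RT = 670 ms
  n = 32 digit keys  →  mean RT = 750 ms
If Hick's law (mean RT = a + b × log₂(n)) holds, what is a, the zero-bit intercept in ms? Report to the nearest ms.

Slope: b = (750 − 670) / (log₂ 32 − log₂ 16) = 80/1.0000 = 80 ms/bit.
Intercept: a = 670 − 80·log₂(16) = 350.000 ms.

350 ms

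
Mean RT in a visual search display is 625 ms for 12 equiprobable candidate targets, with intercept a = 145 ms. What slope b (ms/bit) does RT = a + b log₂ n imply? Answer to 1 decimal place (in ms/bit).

133.9 ms/bit

12 alternatives carry log₂ 12 = 3.5850 bits; the choice cost is 625 − 145 = 480 ms, so b = 480/3.5850 = 133.893 ms/bit.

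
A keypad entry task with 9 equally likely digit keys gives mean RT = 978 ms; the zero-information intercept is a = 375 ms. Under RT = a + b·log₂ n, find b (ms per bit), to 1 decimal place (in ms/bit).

190.2 ms/bit

log₂(9) = 3.1699 bits.
b = (RT − a)/log₂ n = (978 − 375) / 3.1699 = 190.225 ms/bit.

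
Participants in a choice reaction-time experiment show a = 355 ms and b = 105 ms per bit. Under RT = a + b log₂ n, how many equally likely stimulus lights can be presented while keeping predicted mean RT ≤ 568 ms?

4

105·log₂ n ≤ 568 − 355 = 213, giving log₂ n ≤ 2.0286 and n ≤ 4.080. The largest whole number is 4.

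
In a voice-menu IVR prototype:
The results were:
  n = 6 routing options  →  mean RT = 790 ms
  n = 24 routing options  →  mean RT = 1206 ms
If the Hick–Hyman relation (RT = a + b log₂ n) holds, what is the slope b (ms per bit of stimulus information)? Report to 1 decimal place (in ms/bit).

208.0 ms/bit

Slope: b = (1206 − 790) / (log₂ 24 − log₂ 6) = 416/2.0000 = 208.000 ms/bit.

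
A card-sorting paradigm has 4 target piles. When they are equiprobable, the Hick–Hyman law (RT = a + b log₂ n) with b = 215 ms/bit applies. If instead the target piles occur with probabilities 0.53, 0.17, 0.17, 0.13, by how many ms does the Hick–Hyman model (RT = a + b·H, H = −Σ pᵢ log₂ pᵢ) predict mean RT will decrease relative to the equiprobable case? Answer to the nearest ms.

The RT saving is b·ΔH. Equiprobable H₀ = log₂(4) = 2.0000 bits; with the given probabilities H = 1.7373 bits.
b·(H₀ − H) = 215 × (2.0000 − 1.7373) = 56.49 ms.

56 ms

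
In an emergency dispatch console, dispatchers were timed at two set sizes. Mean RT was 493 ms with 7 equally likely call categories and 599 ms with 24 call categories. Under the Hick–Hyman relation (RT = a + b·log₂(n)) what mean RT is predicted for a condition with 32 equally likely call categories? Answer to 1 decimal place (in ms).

623.7 ms

RT is linear in log₂ n, so two points fix the line:
  b = (599 − 493) / (log₂ 24 − log₂ 7) = 106 / (4.5850 − 2.8074) = 59.631 ms/bit
  a = 493 − 59.631 × 2.8074 = 325.595 ms
Then RT(32) = 325.595 + 59.631 × log₂ 32 = 325.595 + 59.631 × 5 ≈ 623.749 ms.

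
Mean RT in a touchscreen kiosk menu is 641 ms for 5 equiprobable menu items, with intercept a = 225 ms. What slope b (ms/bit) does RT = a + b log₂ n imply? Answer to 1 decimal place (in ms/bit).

5 alternatives carry log₂ 5 = 2.3219 bits; the choice cost is 641 − 225 = 416 ms, so b = 416/2.3219 = 179.161 ms/bit.

179.2 ms/bit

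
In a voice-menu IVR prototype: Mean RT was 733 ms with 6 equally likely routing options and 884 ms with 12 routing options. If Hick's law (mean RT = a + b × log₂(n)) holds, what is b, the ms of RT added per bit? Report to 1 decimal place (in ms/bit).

Slope: b = (884 − 733) / (log₂ 12 − log₂ 6) = 151/1.0000 = 151.000 ms/bit.

151.0 ms/bit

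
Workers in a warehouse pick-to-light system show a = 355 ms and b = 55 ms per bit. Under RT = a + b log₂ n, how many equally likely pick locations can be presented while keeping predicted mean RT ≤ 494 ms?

Information budget: (494 − 355)/55 = 2.5273 bits, so n ≤ 2^2.5273 = 5.765 → at most 5.

5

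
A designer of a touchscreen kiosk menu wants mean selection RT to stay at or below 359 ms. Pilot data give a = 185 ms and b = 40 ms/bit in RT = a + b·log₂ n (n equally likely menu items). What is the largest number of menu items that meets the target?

Information budget: (359 − 185)/40 = 4.3500 bits, so n ≤ 2^4.3500 = 20.393 → at most 20.

20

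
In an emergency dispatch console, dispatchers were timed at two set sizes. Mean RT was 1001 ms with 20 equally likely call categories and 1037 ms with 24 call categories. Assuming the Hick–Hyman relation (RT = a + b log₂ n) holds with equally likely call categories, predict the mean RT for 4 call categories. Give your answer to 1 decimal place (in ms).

683.2 ms

Fit slope and intercept:
  b = (1037 − 1001) / (log₂ 24 − log₂ 20) = 36 / (4.5850 − 4.3219) = 136.864 ms/bit
  a = 1001 − 136.864 × 4.3219 = 409.483 ms
Then RT(4) = 409.483 + 136.864 × log₂ 4 = 409.483 + 136.864 × 2 ≈ 683.211 ms.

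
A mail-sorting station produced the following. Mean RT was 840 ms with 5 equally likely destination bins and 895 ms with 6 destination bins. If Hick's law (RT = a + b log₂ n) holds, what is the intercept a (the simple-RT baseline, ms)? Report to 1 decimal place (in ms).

354.5 ms

Slope: b = (895 − 840) / (log₂ 6 − log₂ 5) = 55/0.2630 = 209.098 ms/bit.
Intercept: a = 840 − 209.098·log₂(5) = 354.489 ms.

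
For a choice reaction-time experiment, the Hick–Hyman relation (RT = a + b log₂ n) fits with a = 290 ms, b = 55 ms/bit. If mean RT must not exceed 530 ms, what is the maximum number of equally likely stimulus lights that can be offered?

Information budget: (530 − 290)/55 = 4.3636 bits, so n ≤ 2^4.3636 = 20.587 → at most 20.

20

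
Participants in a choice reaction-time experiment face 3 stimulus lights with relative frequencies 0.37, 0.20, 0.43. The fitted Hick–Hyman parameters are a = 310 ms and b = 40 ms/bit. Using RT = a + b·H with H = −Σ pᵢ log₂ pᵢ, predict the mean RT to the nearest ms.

371 ms

Entropy contributions −pᵢ log₂ pᵢ: 0.5307, 0.4644, 0.5236; sum H = 1.5187 bits.
RT = a + bH = 310 + 40·1.5187 = 370.75 ms.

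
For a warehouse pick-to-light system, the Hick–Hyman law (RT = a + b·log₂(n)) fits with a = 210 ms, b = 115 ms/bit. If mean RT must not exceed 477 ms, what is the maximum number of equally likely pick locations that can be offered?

4

Set 210 + 115·log₂ n ≤ 477 → log₂ n ≤ (477 − 210)/115 = 2.3217.
So n ≤ 2^2.3217 = 4.999; the largest integer n is 4.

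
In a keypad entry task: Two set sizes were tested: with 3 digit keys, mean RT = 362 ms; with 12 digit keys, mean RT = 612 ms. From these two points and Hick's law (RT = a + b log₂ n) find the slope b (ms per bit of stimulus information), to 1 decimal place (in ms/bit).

b = (RT₂ − RT₁)/(log₂ n₂ − log₂ n₁) = (612 − 362)/(3.5850 − 1.5850) = 125.000 ms/bit.

125.0 ms/bit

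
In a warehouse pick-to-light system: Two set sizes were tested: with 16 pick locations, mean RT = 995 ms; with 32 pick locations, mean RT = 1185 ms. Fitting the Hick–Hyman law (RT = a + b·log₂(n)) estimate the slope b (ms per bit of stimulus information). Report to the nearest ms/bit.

190 ms/bit

b = (RT₂ − RT₁)/(log₂ n₂ − log₂ n₁) = (1185 − 995)/(5 − 4) = 190 ms/bit.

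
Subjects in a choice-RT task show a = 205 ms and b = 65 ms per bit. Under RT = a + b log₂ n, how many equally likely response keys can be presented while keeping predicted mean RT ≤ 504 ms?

24

65·log₂ n ≤ 504 − 205 = 299, giving log₂ n ≤ 4.6000 and n ≤ 24.251. The largest whole number is 24.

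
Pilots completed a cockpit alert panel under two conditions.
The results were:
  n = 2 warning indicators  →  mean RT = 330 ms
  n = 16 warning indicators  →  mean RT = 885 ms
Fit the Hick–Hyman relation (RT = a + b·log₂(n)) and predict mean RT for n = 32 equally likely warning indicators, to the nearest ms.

1070 ms

Fit slope and intercept:
  b = (885 − 330) / (log₂ 16 − log₂ 2) = 555 / (4 − 1) = 185 ms/bit
  a = 330 − 185 × 1 = 145 ms
Then RT(32) = 145 + 185 × log₂ 32 = 145 + 185 × 5 ≈ 1070.000 ms.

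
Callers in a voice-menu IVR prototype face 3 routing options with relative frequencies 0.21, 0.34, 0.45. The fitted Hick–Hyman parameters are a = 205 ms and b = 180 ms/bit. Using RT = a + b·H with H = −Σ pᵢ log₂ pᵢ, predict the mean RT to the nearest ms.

H = 0.21·log₂(1/0.21) + 0.34·log₂(1/0.34) + 0.45·log₂(1/0.45) = 1.5204 bits.
RT = 205 + 180 × 1.5204 = 478.67 ms.

479 ms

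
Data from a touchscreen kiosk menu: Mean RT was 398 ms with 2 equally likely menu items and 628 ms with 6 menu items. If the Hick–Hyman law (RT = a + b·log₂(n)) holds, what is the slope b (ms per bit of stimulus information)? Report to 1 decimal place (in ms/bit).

b = (RT₂ − RT₁)/(log₂ n₂ − log₂ n₁) = (628 − 398)/(2.5850 − 1) = 145.114 ms/bit.

145.1 ms/bit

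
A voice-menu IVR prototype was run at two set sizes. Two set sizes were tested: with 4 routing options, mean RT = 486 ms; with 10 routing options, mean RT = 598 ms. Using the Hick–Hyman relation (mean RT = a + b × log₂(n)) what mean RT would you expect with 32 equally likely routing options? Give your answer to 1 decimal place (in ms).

740.2 ms

With log₂ n on the abscissa the relation is linear; from the two conditions:
  b = (598 − 486) / (log₂ 10 − log₂ 4) = 112 / (3.3219 − 2) = 84.725 ms/bit
  a = 486 − 84.725 × 2 = 316.551 ms
Then RT(32) = 316.551 + 84.725 × log₂ 32 = 316.551 + 84.725 × 5 ≈ 740.174 ms.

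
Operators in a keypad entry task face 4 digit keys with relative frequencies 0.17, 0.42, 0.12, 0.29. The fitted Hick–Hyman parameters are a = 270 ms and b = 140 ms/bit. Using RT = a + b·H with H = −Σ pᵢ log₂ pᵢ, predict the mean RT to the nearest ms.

Entropy contributions −pᵢ log₂ pᵢ: 0.4346, 0.5256, 0.3671, 0.5179; sum H = 1.8452 bits.
RT = a + bH = 270 + 140·1.8452 = 528.33 ms.

528 ms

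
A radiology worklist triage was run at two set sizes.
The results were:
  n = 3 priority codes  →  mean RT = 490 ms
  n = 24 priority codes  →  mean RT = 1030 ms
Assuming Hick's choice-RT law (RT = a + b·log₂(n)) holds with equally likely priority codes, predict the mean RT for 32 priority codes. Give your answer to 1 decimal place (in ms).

1104.7 ms

With log₂ n on the abscissa the relation is linear; from the two conditions:
  b = (1030 − 490) / (log₂ 24 − log₂ 3) = 540 / (4.5850 − 1.5850) = 180.000 ms/bit
  a = 490 − 180.000 × 1.5850 = 204.707 ms
Then RT(32) = 204.707 + 180.000 × log₂ 32 = 204.707 + 180.000 × 5 ≈ 1104.707 ms.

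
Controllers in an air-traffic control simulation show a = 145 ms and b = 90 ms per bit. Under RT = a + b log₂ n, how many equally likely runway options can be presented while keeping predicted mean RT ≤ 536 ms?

Set 145 + 90·log₂ n ≤ 536 → log₂ n ≤ (536 − 145)/90 = 4.3444.
So n ≤ 2^4.3444 = 20.315; the largest integer n is 20.

20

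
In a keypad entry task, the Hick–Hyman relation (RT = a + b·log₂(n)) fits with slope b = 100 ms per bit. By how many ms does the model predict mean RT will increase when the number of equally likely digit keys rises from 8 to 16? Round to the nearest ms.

100 ms

Only the slope matters, since a is common to both: ΔRT = b·log₂(n₂/n₁).
log₂(16) − log₂(8) = log₂(16/8) = log₂(2) = 1.
ΔRT = 100 × 1.0000 = 100.000 ms.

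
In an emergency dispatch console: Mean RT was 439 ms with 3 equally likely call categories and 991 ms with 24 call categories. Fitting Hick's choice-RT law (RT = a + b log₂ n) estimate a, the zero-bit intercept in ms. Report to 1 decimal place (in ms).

b = (RT₂ − RT₁)/(log₂ n₂ − log₂ n₁) = (991 − 439)/(4.5850 − 1.5850) = 184.000 ms/bit.
Intercept: a = 439 − 184.000·log₂(3) = 147.367 ms.

147.4 ms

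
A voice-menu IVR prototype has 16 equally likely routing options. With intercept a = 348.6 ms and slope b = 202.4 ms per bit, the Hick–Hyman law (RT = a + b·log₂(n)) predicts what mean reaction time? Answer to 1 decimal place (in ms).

log₂(16) = 4 bits, so RT = 348.6 + 202.4 × 4 ≈ 1158.200 ms.

1158.2 ms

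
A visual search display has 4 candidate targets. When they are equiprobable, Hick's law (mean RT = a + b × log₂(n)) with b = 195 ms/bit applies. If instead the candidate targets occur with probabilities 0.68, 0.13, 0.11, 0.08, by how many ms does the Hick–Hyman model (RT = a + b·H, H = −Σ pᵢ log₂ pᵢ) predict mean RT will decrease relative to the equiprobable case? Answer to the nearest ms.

116 ms

Equiprobable entropy H₀ = log₂ 4 = 2.0000 bits.
Skewed entropy H = −Σ pᵢ log₂ pᵢ = 1.4028 bits.
ΔRT = b·(H₀ − H) = 195 × 0.5972 = 116.46 ms.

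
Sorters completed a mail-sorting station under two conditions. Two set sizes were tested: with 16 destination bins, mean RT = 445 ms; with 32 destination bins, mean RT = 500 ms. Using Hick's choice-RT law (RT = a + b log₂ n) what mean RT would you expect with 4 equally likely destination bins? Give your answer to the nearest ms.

With log₂ n on the abscissa the relation is linear; from the two conditions:
  b = (500 − 445) / (log₂ 32 − log₂ 16) = 55 / (5 − 4) = 55 ms/bit
  a = 445 − 55 × 4 = 225 ms
Then RT(4) = 225 + 55 × log₂ 4 = 225 + 55 × 2 ≈ 335.000 ms.

335 ms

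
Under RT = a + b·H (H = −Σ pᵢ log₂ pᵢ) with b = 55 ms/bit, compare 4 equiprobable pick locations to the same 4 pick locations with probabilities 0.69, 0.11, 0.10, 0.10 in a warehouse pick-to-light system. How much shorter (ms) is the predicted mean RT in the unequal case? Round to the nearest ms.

34 ms

Equiprobable entropy H₀ = log₂ 4 = 2.0000 bits.
Skewed entropy H = −Σ pᵢ log₂ pᵢ = 1.3841 bits.
ΔRT = b·(H₀ − H) = 55 × 0.6159 = 33.88 ms.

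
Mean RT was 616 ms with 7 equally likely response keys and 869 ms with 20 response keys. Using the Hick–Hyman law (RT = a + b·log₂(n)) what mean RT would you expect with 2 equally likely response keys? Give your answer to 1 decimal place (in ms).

314.1 ms

Solve the two-equation system in a and b:
  b = (869 − 616) / (log₂ 20 − log₂ 7) = 253 / (4.3219 − 2.8074) = 167.044 ms/bit
  a = 616 − 167.044 × 2.8074 = 147.049 ms
Then RT(2) = 147.049 + 167.044 × log₂ 2 = 147.049 + 167.044 × 1 ≈ 314.093 ms.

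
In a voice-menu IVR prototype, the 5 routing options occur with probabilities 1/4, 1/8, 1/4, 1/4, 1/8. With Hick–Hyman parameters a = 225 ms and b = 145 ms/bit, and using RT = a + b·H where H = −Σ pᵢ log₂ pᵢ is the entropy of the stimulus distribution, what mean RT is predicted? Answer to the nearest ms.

Each term −pᵢ log₂ pᵢ: 0.25·2 + 0.125·3 + 0.25·2 + 0.25·2 + 0.125·3; summed, H = 2.250 bits.
Mean RT = a + bH = 225 + 145·2.250 = 551.25 ms.

551 ms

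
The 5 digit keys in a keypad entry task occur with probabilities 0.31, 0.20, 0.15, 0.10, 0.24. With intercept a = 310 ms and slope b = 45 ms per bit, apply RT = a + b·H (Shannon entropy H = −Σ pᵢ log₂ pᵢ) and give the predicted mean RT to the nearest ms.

H = 0.31·log₂(1/0.31) + 0.20·log₂(1/0.20) + 0.15·log₂(1/0.15) + 0.10·log₂(1/0.10) + 0.24·log₂(1/0.24) = 2.2251 bits.
RT = 310 + 45 × 2.2251 = 410.13 ms.

410 ms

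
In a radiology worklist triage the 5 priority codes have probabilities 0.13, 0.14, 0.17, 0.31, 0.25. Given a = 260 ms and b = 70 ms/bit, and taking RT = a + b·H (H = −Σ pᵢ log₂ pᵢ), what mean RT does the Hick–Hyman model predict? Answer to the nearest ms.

Entropy contributions −pᵢ log₂ pᵢ: 0.3826, 0.3971, 0.4346, 0.5238, 0.5000; sum H = 2.2381 bits.
RT = a + bH = 260 + 70·2.2381 = 416.67 ms.

417 ms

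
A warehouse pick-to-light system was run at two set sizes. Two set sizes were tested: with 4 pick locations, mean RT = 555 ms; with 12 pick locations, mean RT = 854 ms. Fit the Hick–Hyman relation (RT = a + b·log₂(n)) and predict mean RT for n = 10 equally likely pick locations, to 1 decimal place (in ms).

With log₂ n on the abscissa the relation is linear; from the two conditions:
  b = (854 − 555) / (log₂ 12 − log₂ 4) = 299 / (3.5850 − 2) = 188.648 ms/bit
  a = 555 − 188.648 × 2 = 177.704 ms
Then RT(10) = 177.704 + 188.648 × log₂ 10 = 177.704 + 188.648 × 3.3219 ≈ 804.379 ms.

804.4 ms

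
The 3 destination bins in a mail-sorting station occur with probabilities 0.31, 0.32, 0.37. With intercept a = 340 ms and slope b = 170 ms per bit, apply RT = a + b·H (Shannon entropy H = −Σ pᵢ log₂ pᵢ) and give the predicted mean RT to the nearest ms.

609 ms

Entropy contributions −pᵢ log₂ pᵢ: 0.5238, 0.5260, 0.5307; sum H = 1.5806 bits.
RT = a + bH = 340 + 170·1.5806 = 608.69 ms.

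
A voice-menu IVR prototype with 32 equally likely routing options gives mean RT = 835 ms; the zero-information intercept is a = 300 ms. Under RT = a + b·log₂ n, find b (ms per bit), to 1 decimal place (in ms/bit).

107.0 ms/bit

32 alternatives carry log₂ 32 = 5 bits; the choice cost is 835 − 300 = 535 ms, so b = 535/5 = 107.000 ms/bit.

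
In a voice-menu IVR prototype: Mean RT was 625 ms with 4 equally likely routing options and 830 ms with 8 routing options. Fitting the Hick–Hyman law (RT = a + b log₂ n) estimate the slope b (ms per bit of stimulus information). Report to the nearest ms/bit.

205 ms/bit

Slope: b = (830 − 625) / (log₂ 8 − log₂ 4) = 205/1.0000 = 205 ms/bit.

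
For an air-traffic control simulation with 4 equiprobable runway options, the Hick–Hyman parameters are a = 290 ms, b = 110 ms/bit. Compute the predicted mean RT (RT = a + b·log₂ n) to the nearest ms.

log₂(4) = 2 bits, so RT = 290 + 110 × 2 ≈ 510.000 ms.

510 ms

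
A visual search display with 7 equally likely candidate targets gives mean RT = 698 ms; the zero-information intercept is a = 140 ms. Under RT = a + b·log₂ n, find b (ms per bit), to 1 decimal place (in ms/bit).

198.8 ms/bit

log₂(7) = 2.8074 bits.
b = (RT − a)/log₂ n = (698 − 140) / 2.8074 = 198.764 ms/bit.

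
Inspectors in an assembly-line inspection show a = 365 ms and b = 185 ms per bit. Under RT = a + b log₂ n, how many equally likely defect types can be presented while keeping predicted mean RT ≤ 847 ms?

6

Information budget: (847 − 365)/185 = 2.6054 bits, so n ≤ 2^2.6054 = 6.086 → at most 6.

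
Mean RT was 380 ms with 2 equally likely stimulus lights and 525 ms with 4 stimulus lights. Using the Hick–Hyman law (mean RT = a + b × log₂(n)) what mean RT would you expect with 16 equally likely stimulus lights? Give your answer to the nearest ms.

815 ms

RT is linear in log₂ n, so two points fix the line:
  b = (525 − 380) / (log₂ 4 − log₂ 2) = 145 / (2 − 1) = 145 ms/bit
  a = 380 − 145 × 1 = 235 ms
Then RT(16) = 235 + 145 × log₂ 16 = 235 + 145 × 4 ≈ 815.000 ms.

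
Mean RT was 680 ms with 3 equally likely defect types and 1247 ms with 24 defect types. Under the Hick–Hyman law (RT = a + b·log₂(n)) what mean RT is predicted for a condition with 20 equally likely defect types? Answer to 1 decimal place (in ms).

With log₂ n on the abscissa the relation is linear; from the two conditions:
  b = (1247 − 680) / (log₂ 24 − log₂ 3) = 567 / (4.5850 − 1.5850) = 189.000 ms/bit
  a = 680 − 189.000 × 1.5850 = 380.442 ms
Then RT(20) = 380.442 + 189.000 × log₂ 20 = 380.442 + 189.000 × 4.3219 ≈ 1197.286 ms.

1197.3 ms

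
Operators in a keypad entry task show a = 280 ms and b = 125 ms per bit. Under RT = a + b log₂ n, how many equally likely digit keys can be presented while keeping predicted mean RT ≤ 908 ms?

125·log₂ n ≤ 908 − 280 = 628, giving log₂ n ≤ 5.0240 and n ≤ 32.537. The largest whole number is 32.

32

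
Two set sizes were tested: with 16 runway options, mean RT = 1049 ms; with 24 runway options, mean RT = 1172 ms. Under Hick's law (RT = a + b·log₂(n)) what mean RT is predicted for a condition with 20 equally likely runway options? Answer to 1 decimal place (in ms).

Fit slope and intercept:
  b = (1172 − 1049) / (log₂ 24 − log₂ 16) = 123 / (4.5850 − 4) = 210.270 ms/bit
  a = 1049 − 210.270 × 4 = 207.920 ms
Then RT(20) = 207.920 + 210.270 × log₂ 20 = 207.920 + 210.270 × 4.3219 ≈ 1116.692 ms.

1116.7 ms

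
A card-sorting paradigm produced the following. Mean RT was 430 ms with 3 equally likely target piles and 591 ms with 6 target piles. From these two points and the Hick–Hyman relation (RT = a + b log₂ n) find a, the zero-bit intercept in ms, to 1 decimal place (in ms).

174.8 ms

b = (RT₂ − RT₁)/(log₂ n₂ − log₂ n₁) = (591 − 430)/(2.5850 − 1.5850) = 161.000 ms/bit.
Intercept: a = 430 − 161.000·log₂(3) = 174.821 ms.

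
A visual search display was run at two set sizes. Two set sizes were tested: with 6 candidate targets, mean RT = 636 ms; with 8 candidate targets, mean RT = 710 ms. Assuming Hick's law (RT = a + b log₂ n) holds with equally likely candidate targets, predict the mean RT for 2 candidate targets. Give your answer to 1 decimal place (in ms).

353.4 ms

Fit slope and intercept:
  b = (710 − 636) / (log₂ 8 − log₂ 6) = 74 / (3 − 2.5850) = 178.297 ms/bit
  a = 636 − 178.297 × 2.5850 = 175.109 ms
Then RT(2) = 175.109 + 178.297 × log₂ 2 = 175.109 + 178.297 × 1 ≈ 353.406 ms.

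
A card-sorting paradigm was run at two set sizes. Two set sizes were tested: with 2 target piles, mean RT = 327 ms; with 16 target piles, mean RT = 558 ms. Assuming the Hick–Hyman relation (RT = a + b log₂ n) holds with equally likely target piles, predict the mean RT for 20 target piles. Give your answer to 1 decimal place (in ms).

With log₂ n on the abscissa the relation is linear; from the two conditions:
  b = (558 − 327) / (log₂ 16 − log₂ 2) = 231 / (4 − 1) = 77.000 ms/bit
  a = 327 − 77.000 × 1 = 250.000 ms
Then RT(20) = 250.000 + 77.000 × log₂ 20 = 250.000 + 77.000 × 4.3219 ≈ 582.788 ms.

582.8 ms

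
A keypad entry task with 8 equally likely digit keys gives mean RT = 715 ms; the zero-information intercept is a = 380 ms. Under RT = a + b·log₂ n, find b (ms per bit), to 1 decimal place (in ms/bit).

log₂(8) = 3 bits.
b = (RT − a)/log₂ n = (715 − 380) / 3 = 111.667 ms/bit.

111.7 ms/bit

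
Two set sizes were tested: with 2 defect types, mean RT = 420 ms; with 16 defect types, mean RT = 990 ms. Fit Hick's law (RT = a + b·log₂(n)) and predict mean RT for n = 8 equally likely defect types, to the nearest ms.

800 ms

Fit slope and intercept:
  b = (990 − 420) / (log₂ 16 − log₂ 2) = 570 / (4 − 1) = 190 ms/bit
  a = 420 − 190 × 1 = 230 ms
Then RT(8) = 230 + 190 × log₂ 8 = 230 + 190 × 3 ≈ 800.000 ms.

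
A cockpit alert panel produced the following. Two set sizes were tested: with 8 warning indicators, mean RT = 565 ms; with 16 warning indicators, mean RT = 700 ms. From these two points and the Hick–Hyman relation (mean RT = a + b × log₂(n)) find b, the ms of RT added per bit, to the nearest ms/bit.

The slope on a log₂ axis is (700 − 565) / (4 − 3) = 135 ms/bit.

135 ms/bit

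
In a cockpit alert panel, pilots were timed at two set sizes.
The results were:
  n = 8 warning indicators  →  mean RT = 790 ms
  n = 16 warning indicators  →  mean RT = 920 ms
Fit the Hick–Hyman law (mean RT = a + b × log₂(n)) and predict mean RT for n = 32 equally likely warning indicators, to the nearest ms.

Fit slope and intercept:
  b = (920 − 790) / (log₂ 16 − log₂ 8) = 130 / (4 − 3) = 130 ms/bit
  a = 790 − 130 × 3 = 400 ms
Then RT(32) = 400 + 130 × log₂ 32 = 400 + 130 × 5 ≈ 1050.000 ms.

1050 ms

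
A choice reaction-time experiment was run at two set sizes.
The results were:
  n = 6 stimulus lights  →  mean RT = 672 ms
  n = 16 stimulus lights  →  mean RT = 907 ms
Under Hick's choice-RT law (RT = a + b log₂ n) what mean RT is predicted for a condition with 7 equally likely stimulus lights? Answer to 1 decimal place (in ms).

Fit slope and intercept:
  b = (907 − 672) / (log₂ 16 − log₂ 6) = 235 / (4 − 2.5850) = 166.073 ms/bit
  a = 672 − 166.073 × 2.5850 = 242.707 ms
Then RT(7) = 242.707 + 166.073 × log₂ 7 = 242.707 + 166.073 × 2.8074 ≈ 708.933 ms.

708.9 ms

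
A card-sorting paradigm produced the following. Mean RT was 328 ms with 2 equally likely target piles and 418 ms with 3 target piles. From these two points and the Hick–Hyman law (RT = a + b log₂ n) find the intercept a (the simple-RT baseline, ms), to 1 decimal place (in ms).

Slope: b = (418 − 328) / (log₂ 3 − log₂ 2) = 90/0.5850 = 153.856 ms/bit.
a = RT₁ − b·log₂ n₁ = 328 − 153.856 × 1 = 174.144 ms.

174.1 ms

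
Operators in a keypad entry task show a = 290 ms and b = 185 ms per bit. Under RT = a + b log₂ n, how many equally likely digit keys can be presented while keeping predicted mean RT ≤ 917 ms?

10

Set 290 + 185·log₂ n ≤ 917 → log₂ n ≤ (917 − 290)/185 = 3.3892.
So n ≤ 2^3.3892 = 10.477; the largest integer n is 10.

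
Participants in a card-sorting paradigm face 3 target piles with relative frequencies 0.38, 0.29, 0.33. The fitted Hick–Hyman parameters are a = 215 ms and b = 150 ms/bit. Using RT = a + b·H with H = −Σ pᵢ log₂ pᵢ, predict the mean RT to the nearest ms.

451 ms

Entropy contributions −pᵢ log₂ pᵢ: 0.5305, 0.5179, 0.5278; sum H = 1.5762 bits.
RT = a + bH = 215 + 150·1.5762 = 451.43 ms.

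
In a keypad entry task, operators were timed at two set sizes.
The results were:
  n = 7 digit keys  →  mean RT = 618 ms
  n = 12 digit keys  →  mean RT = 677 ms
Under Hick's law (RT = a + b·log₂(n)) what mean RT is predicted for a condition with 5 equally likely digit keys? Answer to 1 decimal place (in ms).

Solve the two-equation system in a and b:
  b = (677 − 618) / (log₂ 12 − log₂ 7) = 59 / (3.5850 − 2.8074) = 75.874 ms/bit
  a = 618 − 75.874 × 2.8074 = 404.995 ms
Then RT(5) = 404.995 + 75.874 × log₂ 5 = 404.995 + 75.874 × 2.3219 ≈ 581.169 ms.

581.2 ms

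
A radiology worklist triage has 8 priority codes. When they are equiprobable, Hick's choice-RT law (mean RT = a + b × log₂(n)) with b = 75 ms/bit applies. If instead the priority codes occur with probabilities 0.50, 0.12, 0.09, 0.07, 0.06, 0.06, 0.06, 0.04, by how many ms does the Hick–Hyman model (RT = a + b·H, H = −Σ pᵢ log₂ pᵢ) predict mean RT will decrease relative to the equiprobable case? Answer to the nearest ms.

Equiprobable entropy H₀ = log₂ 8 = 3.0000 bits.
Skewed entropy H = −Σ pᵢ log₂ pᵢ = 2.3646 bits.
ΔRT = b·(H₀ − H) = 75 × 0.6354 = 47.65 ms.

48 ms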